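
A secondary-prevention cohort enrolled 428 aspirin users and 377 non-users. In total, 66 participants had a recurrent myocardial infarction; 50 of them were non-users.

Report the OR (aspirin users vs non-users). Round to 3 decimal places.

aspirin users with the outcome: 66 − 50 = 16
aspirin users without the outcome: 428 − 16 = 412
non-users without the outcome: 377 − 50 = 327
odds, aspirin users = 16/412 = 0.03883
odds, non-users = 50/327 = 0.15291
OR = 0.03883 / 0.15291 = 0.254

0.254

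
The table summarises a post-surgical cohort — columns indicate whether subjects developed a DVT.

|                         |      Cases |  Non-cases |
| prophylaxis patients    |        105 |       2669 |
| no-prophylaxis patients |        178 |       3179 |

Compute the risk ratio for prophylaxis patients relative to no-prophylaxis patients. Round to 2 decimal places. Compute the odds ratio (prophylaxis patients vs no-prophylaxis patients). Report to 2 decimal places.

RR = 0.71; OR = 0.70

risk, prophylaxis patients = 105/2774 = 0.03785
risk, no-prophylaxis patients = 178/3357 = 0.05302
RR = 0.03785 / 0.05302 = 0.71
OR = (105 × 3179) / (2669 × 178) = 333795/475082 ≈ 0.70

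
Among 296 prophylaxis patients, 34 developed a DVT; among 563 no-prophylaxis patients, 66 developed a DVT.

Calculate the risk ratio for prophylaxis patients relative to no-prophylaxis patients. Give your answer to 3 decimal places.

risk, prophylaxis patients = 34/296 = 0.1149
risk, no-prophylaxis patients = 66/563 = 0.1172
RR = 0.1149 / 0.1172 = 0.980

0.980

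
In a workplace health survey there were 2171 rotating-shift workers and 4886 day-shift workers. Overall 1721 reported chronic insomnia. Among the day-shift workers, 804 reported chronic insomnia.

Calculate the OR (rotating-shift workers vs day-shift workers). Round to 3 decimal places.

rotating-shift workers with the outcome: 1721 − 804 = 917
rotating-shift workers without the outcome: 2171 − 917 = 1254
day-shift workers without the outcome: 4886 − 804 = 4082
OR = (917 × 4082) / (1254 × 804) = 3743194/1008216 ≈ 3.713

3.713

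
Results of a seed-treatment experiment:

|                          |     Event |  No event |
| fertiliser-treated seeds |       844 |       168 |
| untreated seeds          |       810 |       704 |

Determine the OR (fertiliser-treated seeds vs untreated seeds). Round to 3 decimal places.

OR = (844 × 704) / (168 × 810) = 594176/136080 ≈ 4.366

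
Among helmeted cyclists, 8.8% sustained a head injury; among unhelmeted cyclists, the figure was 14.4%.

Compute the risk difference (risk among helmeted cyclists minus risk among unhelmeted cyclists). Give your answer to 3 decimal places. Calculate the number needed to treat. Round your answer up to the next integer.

RD = -0.056; NNT = 18

risk difference = 0.0880 − 0.1440 = -0.056
absolute risk difference = 0.056000
1 / 0.056000 = 17.857 → round up → 18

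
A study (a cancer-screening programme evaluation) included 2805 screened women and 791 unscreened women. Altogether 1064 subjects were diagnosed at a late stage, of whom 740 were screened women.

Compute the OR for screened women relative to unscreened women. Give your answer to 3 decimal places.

OR: 0.517

screened women without the outcome: 2805 − 740 = 2065
unscreened women with the outcome: 1064 − 740 = 324
unscreened women without the outcome: 791 − 324 = 467
odds, screened women = 740/2065 = 0.3584
odds, unscreened women = 324/467 = 0.6938
OR = 0.3584 / 0.6938 = 0.517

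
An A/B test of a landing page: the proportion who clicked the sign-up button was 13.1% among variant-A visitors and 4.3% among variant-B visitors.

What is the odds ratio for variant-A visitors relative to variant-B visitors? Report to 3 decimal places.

odds, variant-A visitors = 0.13100/0.86900 = 0.15075
odds, variant-B visitors = 0.04300/0.95700 = 0.04493
OR = 0.15075 / 0.04493 = 3.355

OR: 3.355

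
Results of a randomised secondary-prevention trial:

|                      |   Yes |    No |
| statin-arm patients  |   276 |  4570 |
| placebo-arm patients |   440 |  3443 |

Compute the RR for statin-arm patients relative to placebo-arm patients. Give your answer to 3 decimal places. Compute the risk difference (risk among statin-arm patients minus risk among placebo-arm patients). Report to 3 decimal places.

RR = 0.503; RD = -0.056

risk, statin-arm patients = 276/4846 = 0.0570
risk, placebo-arm patients = 440/3883 = 0.1133
RR = 0.0570 / 0.1133 = 0.503
risk difference = 0.0570 − 0.1133 = -0.056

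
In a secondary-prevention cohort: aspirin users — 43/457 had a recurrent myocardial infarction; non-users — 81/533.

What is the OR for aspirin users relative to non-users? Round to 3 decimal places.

OR = (43 × 452) / (414 × 81) = 19436/33534 ≈ 0.580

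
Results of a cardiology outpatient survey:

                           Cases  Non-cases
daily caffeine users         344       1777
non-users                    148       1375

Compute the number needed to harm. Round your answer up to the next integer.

risk, daily caffeine users = 344/2121 = 0.162188
risk, non-users = 148/1523 = 0.097177
absolute risk difference = 0.065011
1 / 0.065011 = 15.382 → round up → 16

NNH: 16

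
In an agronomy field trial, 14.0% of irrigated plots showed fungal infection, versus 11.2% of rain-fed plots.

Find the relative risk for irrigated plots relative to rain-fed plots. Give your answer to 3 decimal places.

RR = 0.1400 / 0.1120 = 1.250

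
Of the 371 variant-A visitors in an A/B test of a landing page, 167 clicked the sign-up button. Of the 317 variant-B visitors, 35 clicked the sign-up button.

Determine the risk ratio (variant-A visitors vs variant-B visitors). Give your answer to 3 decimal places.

risk, variant-A visitors = 167/371 = 0.4501
risk, variant-B visitors = 35/317 = 0.1104
RR = 0.4501 / 0.1104 = 4.077

4.077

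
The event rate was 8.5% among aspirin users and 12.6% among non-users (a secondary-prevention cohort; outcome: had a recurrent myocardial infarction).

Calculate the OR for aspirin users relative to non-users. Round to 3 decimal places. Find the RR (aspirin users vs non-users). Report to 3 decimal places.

odds, aspirin users = 0.0850/0.9150 = 0.0929
odds, non-users = 0.1260/0.8740 = 0.1442
OR = 0.0929 / 0.1442 = 0.644
RR = 0.0850 / 0.1260 = 0.675

OR = 0.644; RR = 0.675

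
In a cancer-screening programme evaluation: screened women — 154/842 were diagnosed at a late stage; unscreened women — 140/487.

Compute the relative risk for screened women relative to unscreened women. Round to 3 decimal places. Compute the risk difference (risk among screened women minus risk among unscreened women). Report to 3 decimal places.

RR = 0.636; RD = -0.105

risk, screened women = 154/842 = 0.1829
risk, unscreened women = 140/487 = 0.2875
RR = 0.1829 / 0.2875 = 0.636
risk difference = 0.1829 − 0.2875 = -0.105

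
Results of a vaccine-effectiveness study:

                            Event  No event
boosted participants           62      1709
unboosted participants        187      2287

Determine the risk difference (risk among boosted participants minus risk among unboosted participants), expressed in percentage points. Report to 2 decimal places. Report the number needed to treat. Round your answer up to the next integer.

RD = -4.06; NNT = 25

risk, boosted participants = 62/1771 = 0.03501
risk, unboosted participants = 187/2474 = 0.07559
risk difference = 0.03501 − 0.07559 = -0.04058 → -4.06 percentage points
absolute risk difference = 0.040578
1 / 0.040578 = 24.644 → round up → 25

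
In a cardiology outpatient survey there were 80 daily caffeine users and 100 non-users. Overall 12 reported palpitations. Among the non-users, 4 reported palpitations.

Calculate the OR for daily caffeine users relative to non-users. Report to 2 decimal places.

daily caffeine users with the outcome: 12 − 4 = 8
daily caffeine users without the outcome: 80 − 8 = 72
non-users without the outcome: 100 − 4 = 96
OR = (8 × 96) / (72 × 4) = 768/288 ≈ 2.67

OR = 2.67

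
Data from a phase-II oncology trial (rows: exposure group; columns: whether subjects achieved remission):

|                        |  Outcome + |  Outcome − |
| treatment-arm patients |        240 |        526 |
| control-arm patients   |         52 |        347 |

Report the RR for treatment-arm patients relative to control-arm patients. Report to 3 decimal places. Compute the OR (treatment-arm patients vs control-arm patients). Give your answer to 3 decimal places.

risk, treatment-arm patients = 240/766 = 0.3133
risk, control-arm patients = 52/399 = 0.1303
RR = 0.3133 / 0.1303 = 2.404
OR = (240 × 347) / (526 × 52) = 83280/27352 ≈ 3.045

RR = 2.404; OR = 3.045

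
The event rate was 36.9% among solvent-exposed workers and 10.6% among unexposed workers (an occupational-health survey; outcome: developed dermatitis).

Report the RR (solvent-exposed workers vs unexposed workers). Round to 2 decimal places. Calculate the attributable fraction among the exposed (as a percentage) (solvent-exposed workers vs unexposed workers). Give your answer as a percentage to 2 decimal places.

RR = 0.3690 / 0.1060 = 3.48
AR% = (0.3690 − 0.1060) / 0.3690 = 0.7127 → 71.27%

RR = 3.48; AR% = 71.27%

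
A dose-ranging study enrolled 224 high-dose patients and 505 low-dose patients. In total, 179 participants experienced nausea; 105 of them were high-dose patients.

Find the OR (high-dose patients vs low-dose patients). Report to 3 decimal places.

5.139

high-dose patients without the outcome: 224 − 105 = 119
low-dose patients with the outcome: 179 − 105 = 74
low-dose patients without the outcome: 505 − 74 = 431
OR = (105 × 431) / (119 × 74) = 45255/8806 ≈ 5.139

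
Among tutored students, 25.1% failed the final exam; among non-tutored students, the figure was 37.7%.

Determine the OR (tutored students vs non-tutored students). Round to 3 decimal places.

0.554

odds, tutored students = 0.2510/0.7490 = 0.3351
odds, non-tutored students = 0.3770/0.6230 = 0.6051
OR = 0.3351 / 0.6051 = 0.554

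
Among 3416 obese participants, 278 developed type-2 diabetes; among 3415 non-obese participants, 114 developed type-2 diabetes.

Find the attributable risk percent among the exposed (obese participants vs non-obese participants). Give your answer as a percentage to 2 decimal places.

risk, obese participants = 278/3416 = 0.08138
risk, non-obese participants = 114/3415 = 0.03338
AR% = (0.08138 − 0.03338) / 0.08138 = 0.5898 → 58.98%

AR% = 58.98%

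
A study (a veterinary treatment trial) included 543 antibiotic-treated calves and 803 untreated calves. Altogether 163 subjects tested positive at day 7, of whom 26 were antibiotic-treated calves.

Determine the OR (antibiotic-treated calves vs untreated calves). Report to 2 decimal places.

antibiotic-treated calves without the outcome: 543 − 26 = 517
untreated calves with the outcome: 163 − 26 = 137
untreated calves without the outcome: 803 − 137 = 666
OR = (26 × 666) / (517 × 137) = 17316/70829 ≈ 0.24

0.24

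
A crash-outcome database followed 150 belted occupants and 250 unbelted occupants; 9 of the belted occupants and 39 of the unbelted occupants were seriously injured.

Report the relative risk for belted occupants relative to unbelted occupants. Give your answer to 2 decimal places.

risk, belted occupants = 9/150 = 0.0600
risk, unbelted occupants = 39/250 = 0.1560
RR = 0.0600 / 0.1560 = 0.38

RR = 0.38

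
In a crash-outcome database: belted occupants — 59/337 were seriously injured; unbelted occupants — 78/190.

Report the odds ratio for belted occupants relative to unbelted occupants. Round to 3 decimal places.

odds, belted occupants = 59/278 = 0.2122
odds, unbelted occupants = 78/112 = 0.6964
OR = 0.2122 / 0.6964 = 0.305

0.305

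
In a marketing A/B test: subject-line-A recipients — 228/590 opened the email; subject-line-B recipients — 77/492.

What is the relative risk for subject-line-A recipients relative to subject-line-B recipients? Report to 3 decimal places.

risk, subject-line-A recipients = 228/590 = 0.3864
risk, subject-line-B recipients = 77/492 = 0.1565
RR = 0.3864 / 0.1565 = 2.469

RR ≈ 2.469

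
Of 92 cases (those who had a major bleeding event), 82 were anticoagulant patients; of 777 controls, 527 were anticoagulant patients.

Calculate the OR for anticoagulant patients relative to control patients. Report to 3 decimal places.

OR: 3.890

odds, anticoagulant patients = 82/527 = 0.15560
odds, control patients = 10/250 = 0.04000
OR = 0.15560 / 0.04000 = 3.890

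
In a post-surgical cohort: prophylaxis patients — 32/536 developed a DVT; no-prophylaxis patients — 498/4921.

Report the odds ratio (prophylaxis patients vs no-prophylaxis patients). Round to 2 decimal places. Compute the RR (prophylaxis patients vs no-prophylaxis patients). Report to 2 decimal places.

OR = 0.56; RR = 0.59

odds, prophylaxis patients = 32/504 = 0.0635
odds, no-prophylaxis patients = 498/4423 = 0.1126
OR = 0.0635 / 0.1126 = 0.56
risk, prophylaxis patients = 32/536 = 0.0597
risk, no-prophylaxis patients = 498/4921 = 0.1012
RR = 0.0597 / 0.1012 = 0.59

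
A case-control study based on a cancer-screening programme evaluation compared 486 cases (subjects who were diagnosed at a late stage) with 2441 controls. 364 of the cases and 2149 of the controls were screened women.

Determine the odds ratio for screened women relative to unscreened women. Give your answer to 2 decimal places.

OR = (364 × 292) / (2149 × 122) = 106288/262178 ≈ 0.41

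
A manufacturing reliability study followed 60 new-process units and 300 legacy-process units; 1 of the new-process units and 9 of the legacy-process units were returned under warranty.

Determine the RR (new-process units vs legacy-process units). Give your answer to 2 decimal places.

RR: 0.56

risk, new-process units = 1/60 = 0.01667
risk, legacy-process units = 9/300 = 0.03000
RR = 0.01667 / 0.03000 = 0.56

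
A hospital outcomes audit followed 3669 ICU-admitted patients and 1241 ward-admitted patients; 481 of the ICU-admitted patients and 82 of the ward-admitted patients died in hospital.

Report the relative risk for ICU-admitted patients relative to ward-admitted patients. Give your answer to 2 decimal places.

1.98

risk, ICU-admitted patients = 481/3669 = 0.1311
risk, ward-admitted patients = 82/1241 = 0.0661
RR = 0.1311 / 0.0661 = 1.98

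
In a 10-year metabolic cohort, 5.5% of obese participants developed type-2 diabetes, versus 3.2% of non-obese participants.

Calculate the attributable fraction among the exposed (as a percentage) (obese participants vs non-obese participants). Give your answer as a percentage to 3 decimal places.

AR% = (0.05500 − 0.03200) / 0.05500 = 0.4182 → 41.818%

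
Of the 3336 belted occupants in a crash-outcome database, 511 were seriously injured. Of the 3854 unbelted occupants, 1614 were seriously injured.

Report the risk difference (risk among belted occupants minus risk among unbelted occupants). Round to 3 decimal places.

risk, belted occupants = 511/3336 = 0.1532
risk, unbelted occupants = 1614/3854 = 0.4188
risk difference = 0.1532 − 0.4188 = -0.266

RD = -0.266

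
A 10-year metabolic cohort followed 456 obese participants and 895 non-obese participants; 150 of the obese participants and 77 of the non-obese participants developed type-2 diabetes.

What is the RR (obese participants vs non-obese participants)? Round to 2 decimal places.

3.82

risk, obese participants = 150/456 = 0.3289
risk, non-obese participants = 77/895 = 0.0860
RR = 0.3289 / 0.0860 = 3.82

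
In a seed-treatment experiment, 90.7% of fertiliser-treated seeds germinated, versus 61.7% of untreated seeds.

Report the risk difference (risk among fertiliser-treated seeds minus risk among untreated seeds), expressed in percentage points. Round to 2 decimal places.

risk difference = 0.9070 − 0.6170 = 0.2900 → 29.00 percentage points

RD: 29.00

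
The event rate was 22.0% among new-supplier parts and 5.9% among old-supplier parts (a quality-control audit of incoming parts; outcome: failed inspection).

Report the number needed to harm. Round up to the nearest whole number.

NNH = 7

absolute risk difference = 0.161000
1 / 0.161000 = 6.211 → round up → 7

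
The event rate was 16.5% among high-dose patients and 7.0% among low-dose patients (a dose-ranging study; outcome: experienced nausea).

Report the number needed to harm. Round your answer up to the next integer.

absolute risk difference = 0.095000
1 / 0.095000 = 10.526 → round up → 11

NNH: 11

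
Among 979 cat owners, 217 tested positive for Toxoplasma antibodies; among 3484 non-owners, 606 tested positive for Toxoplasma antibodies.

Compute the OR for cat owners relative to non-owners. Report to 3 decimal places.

OR ≈ 1.352

odds, cat owners = 217/762 = 0.2848
odds, non-owners = 606/2878 = 0.2106
OR = 0.2848 / 0.2106 = 1.352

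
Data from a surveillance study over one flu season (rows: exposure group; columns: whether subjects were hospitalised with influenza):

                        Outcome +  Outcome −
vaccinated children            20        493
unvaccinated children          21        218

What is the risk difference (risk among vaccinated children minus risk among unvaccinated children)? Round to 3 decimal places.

RD: -0.049

risk, vaccinated children = 20/513 = 0.03899
risk, unvaccinated children = 21/239 = 0.08787
risk difference = 0.03899 − 0.08787 = -0.049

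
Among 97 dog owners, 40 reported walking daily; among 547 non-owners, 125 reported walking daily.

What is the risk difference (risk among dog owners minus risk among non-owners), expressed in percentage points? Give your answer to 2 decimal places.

18.39

risk, dog owners = 40/97 = 0.4124
risk, non-owners = 125/547 = 0.2285
risk difference = 0.4124 − 0.2285 = 0.1839 → 18.39 percentage points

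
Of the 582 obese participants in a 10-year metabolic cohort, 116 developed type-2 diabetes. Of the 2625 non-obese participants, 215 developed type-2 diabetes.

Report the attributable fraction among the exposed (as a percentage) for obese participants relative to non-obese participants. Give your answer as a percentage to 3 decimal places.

AR% ≈ 58.906%

risk, obese participants = 116/582 = 0.1993
risk, non-obese participants = 215/2625 = 0.0819
AR% = (0.1993 − 0.0819) / 0.1993 = 0.5891 → 58.906%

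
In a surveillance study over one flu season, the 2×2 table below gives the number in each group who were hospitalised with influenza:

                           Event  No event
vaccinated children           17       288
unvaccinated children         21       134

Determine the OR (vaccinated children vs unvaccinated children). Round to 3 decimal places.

OR = (17 × 134) / (288 × 21) = 2278/6048 ≈ 0.377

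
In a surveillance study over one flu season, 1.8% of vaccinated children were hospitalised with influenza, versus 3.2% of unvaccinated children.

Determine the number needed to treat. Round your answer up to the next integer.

absolute risk difference = 0.014000
1 / 0.014000 = 71.429 → round up → 72

72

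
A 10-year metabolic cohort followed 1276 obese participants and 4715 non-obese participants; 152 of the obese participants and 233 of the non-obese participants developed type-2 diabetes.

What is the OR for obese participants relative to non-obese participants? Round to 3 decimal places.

OR ≈ 2.601

odds, obese participants = 152/1124 = 0.13523
odds, non-obese participants = 233/4482 = 0.05199
OR = 0.13523 / 0.05199 = 2.601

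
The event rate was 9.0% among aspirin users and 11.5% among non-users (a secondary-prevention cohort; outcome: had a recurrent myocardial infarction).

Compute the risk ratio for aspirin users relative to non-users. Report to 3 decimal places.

RR = 0.0900 / 0.1150 = 0.783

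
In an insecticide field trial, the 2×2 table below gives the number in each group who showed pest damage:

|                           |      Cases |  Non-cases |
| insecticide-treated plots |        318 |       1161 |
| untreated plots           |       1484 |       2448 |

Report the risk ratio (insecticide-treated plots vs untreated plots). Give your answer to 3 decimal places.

0.570

risk, insecticide-treated plots = 318/1479 = 0.2150
risk, untreated plots = 1484/3932 = 0.3774
RR = 0.2150 / 0.3774 = 0.570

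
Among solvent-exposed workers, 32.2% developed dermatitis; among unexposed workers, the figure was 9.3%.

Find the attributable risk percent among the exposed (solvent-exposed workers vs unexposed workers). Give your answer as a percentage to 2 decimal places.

AR% = (0.3220 − 0.0930) / 0.3220 = 0.7112 → 71.12%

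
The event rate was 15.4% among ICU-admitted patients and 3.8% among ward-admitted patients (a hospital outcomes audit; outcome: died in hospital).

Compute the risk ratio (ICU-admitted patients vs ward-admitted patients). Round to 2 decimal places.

RR = 0.15400 / 0.03800 = 4.05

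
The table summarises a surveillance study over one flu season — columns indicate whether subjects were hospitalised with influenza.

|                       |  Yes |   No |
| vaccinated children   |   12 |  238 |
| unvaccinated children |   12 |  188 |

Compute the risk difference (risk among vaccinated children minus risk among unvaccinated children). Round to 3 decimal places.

risk, vaccinated children = 12/250 = 0.04800
risk, unvaccinated children = 12/200 = 0.06000
risk difference = 0.04800 − 0.06000 = -0.012

-0.012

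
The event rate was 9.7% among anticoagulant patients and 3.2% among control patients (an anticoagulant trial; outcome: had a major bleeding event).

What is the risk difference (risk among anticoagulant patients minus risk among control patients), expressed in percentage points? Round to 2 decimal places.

RD ≈ 6.50

risk difference = 0.09700 − 0.03200 = 0.06500 → 6.50 percentage points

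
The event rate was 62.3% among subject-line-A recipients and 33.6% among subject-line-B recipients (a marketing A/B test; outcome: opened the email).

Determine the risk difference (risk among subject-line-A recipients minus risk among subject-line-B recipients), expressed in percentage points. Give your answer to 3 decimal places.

risk difference = 0.6230 − 0.3360 = 0.2870 → 28.700 percentage points

RD ≈ 28.700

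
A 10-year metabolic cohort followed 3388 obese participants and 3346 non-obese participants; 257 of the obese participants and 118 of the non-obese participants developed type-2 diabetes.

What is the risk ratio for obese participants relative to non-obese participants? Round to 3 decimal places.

RR ≈ 2.151

risk, obese participants = 257/3388 = 0.07586
risk, non-obese participants = 118/3346 = 0.03527
RR = 0.07586 / 0.03527 = 2.151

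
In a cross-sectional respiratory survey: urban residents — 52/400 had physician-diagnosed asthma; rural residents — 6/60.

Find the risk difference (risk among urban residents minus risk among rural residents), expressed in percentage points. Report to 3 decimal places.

RD: 3.000

risk, urban residents = 52/400 = 0.1300
risk, rural residents = 6/60 = 0.1000
risk difference = 0.1300 − 0.1000 = 0.0300 → 3.000 percentage points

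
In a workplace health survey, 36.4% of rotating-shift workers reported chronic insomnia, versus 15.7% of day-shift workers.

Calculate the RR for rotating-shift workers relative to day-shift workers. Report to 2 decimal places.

RR = 0.3640 / 0.1570 = 2.32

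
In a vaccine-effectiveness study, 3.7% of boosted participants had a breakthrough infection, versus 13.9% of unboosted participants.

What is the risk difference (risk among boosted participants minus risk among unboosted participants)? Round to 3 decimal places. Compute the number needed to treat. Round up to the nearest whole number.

risk difference = 0.03700 − 0.13900 = -0.102
absolute risk difference = 0.102000
1 / 0.102000 = 9.804 → round up → 10

RD = -0.102; NNT = 10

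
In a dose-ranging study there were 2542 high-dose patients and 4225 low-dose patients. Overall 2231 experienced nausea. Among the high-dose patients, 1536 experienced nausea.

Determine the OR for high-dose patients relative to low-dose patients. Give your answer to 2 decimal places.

high-dose patients without the outcome: 2542 − 1536 = 1006
low-dose patients with the outcome: 2231 − 1536 = 695
low-dose patients without the outcome: 4225 − 695 = 3530
OR = (1536 × 3530) / (1006 × 695) = 5422080/699170 ≈ 7.76

OR: 7.76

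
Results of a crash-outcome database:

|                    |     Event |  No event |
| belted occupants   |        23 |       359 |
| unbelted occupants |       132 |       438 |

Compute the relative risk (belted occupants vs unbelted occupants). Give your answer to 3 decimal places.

RR: 0.260

risk, belted occupants = 23/382 = 0.0602
risk, unbelted occupants = 132/570 = 0.2316
RR = 0.0602 / 0.2316 = 0.260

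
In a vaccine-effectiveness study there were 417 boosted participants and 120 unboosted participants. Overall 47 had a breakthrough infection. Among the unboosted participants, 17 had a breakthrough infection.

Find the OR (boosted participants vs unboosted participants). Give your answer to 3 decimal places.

OR = 0.470

boosted participants with the outcome: 47 − 17 = 30
boosted participants without the outcome: 417 − 30 = 387
unboosted participants without the outcome: 120 − 17 = 103
odds, boosted participants = 30/387 = 0.0775
odds, unboosted participants = 17/103 = 0.1650
OR = 0.0775 / 0.1650 = 0.470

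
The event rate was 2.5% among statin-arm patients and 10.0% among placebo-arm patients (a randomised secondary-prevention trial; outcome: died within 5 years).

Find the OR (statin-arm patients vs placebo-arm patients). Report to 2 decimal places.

odds, statin-arm patients = 0.02500/0.97500 = 0.02564
odds, placebo-arm patients = 0.10000/0.90000 = 0.11111
OR = 0.02564 / 0.11111 = 0.23

OR = 0.23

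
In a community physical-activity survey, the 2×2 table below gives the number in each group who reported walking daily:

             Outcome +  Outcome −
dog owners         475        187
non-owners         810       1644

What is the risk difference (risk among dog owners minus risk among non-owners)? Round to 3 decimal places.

RD: 0.387

risk, dog owners = 475/662 = 0.7175
risk, non-owners = 810/2454 = 0.3301
risk difference = 0.7175 − 0.3301 = 0.387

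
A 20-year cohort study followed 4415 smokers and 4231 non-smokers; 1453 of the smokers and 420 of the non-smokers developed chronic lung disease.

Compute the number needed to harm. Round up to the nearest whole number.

risk, smokers = 1453/4415 = 0.329105
risk, non-smokers = 420/4231 = 0.099267
absolute risk difference = 0.229838
1 / 0.229838 = 4.351 → round up → 5

NNH: 5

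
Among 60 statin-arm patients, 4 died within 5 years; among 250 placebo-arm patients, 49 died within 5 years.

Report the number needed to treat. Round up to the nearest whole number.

8

risk, statin-arm patients = 4/60 = 0.066667
risk, placebo-arm patients = 49/250 = 0.196000
absolute risk difference = 0.129333
1 / 0.129333 = 7.732 → round up → 8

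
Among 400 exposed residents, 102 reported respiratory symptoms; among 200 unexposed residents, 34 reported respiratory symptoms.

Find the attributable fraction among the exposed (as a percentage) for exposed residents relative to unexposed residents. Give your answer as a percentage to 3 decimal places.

AR% = 33.333%

risk, exposed residents = 102/400 = 0.2550
risk, unexposed residents = 34/200 = 0.1700
AR% = (0.2550 − 0.1700) / 0.2550 = 0.3333 → 33.333%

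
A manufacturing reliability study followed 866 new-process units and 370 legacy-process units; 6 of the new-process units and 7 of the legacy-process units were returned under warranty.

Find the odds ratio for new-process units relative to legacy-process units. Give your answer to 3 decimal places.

OR = (6 × 363) / (860 × 7) = 2178/6020 ≈ 0.362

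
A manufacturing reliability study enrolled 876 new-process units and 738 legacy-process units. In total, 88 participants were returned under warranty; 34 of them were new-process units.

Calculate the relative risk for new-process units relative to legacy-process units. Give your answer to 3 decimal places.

RR ≈ 0.530

new-process units without the outcome: 876 − 34 = 842
legacy-process units with the outcome: 88 − 34 = 54
legacy-process units without the outcome: 738 − 54 = 684
risk, new-process units = 34/876 = 0.03881
risk, legacy-process units = 54/738 = 0.07317
RR = 0.03881 / 0.07317 = 0.530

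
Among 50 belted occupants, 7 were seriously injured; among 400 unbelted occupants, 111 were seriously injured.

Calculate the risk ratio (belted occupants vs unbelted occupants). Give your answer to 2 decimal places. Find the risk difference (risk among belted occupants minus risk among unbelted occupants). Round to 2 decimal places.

RR = 0.50; RD = -0.14

risk, belted occupants = 7/50 = 0.1400
risk, unbelted occupants = 111/400 = 0.2775
RR = 0.1400 / 0.2775 = 0.50
risk difference = 0.1400 − 0.2775 = -0.14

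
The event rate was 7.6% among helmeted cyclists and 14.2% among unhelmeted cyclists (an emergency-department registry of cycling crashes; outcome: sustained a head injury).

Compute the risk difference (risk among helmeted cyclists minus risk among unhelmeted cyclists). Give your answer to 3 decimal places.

risk difference = 0.0760 − 0.1420 = -0.066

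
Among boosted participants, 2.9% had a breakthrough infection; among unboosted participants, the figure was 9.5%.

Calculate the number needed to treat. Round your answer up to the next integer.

absolute risk difference = 0.066000
1 / 0.066000 = 15.152 → round up → 16

NNT ≈ 16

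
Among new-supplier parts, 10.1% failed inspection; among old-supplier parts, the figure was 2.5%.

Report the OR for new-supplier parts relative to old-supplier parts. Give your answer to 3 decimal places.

odds, new-supplier parts = 0.10100/0.89900 = 0.11235
odds, old-supplier parts = 0.02500/0.97500 = 0.02564
OR = 0.11235 / 0.02564 = 4.382

OR ≈ 4.382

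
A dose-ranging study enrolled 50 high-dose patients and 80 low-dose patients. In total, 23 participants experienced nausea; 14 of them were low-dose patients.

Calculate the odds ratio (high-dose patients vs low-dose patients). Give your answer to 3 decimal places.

OR ≈ 1.035

high-dose patients with the outcome: 23 − 14 = 9
high-dose patients without the outcome: 50 − 9 = 41
low-dose patients without the outcome: 80 − 14 = 66
OR = (9 × 66) / (41 × 14) = 594/574 ≈ 1.035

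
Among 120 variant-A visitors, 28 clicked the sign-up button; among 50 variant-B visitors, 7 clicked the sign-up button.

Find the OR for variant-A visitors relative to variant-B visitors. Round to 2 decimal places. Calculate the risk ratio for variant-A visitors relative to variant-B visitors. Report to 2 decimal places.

OR = (28 × 43) / (92 × 7) = 1204/644 ≈ 1.87
risk, variant-A visitors = 28/120 = 0.2333
risk, variant-B visitors = 7/50 = 0.1400
RR = 0.2333 / 0.1400 = 1.67

OR = 1.87; RR = 1.67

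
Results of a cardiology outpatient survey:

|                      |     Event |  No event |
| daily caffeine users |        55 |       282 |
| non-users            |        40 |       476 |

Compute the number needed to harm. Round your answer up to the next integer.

risk, daily caffeine users = 55/337 = 0.163205
risk, non-users = 40/516 = 0.077519
absolute risk difference = 0.085685
1 / 0.085685 = 11.671 → round up → 12

NNH = 12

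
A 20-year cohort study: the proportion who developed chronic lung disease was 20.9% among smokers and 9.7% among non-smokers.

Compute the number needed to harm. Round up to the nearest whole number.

NNH ≈ 9

absolute risk difference = 0.112000
1 / 0.112000 = 8.929 → round up → 9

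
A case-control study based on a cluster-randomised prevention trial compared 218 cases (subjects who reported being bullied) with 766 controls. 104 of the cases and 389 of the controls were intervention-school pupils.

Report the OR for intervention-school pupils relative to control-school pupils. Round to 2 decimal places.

0.88

odds, intervention-school pupils = 104/389 = 0.2674
odds, control-school pupils = 114/377 = 0.3024
OR = 0.2674 / 0.3024 = 0.88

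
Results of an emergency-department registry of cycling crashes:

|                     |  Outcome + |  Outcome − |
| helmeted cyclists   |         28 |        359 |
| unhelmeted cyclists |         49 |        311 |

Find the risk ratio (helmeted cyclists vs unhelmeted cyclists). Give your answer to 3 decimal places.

0.532

risk, helmeted cyclists = 28/387 = 0.0724
risk, unhelmeted cyclists = 49/360 = 0.1361
RR = 0.0724 / 0.1361 = 0.532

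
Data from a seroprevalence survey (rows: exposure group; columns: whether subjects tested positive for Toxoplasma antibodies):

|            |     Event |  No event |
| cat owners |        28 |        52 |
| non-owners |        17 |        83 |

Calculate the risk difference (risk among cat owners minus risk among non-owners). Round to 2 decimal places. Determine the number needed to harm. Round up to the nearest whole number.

RD = 0.18; NNH = 6

risk, cat owners = 28/80 = 0.3500
risk, non-owners = 17/100 = 0.1700
risk difference = 0.3500 − 0.1700 = 0.18
absolute risk difference = 0.180000
1 / 0.180000 = 5.556 → round up → 6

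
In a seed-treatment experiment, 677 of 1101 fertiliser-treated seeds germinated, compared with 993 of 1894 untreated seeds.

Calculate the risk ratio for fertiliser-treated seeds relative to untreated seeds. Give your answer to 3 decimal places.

1.173

risk, fertiliser-treated seeds = 677/1101 = 0.6149
risk, untreated seeds = 993/1894 = 0.5243
RR = 0.6149 / 0.5243 = 1.173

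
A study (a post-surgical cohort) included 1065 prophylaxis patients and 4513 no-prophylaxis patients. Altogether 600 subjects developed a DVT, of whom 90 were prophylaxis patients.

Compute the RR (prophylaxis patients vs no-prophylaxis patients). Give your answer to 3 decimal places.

RR: 0.748

prophylaxis patients without the outcome: 1065 − 90 = 975
no-prophylaxis patients with the outcome: 600 − 90 = 510
no-prophylaxis patients without the outcome: 4513 − 510 = 4003
risk, prophylaxis patients = 90/1065 = 0.0845
risk, no-prophylaxis patients = 510/4513 = 0.1130
RR = 0.0845 / 0.1130 = 0.748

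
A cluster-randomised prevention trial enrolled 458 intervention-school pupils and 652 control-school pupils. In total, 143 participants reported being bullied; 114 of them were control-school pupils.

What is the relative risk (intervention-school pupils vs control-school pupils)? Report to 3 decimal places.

intervention-school pupils with the outcome: 143 − 114 = 29
intervention-school pupils without the outcome: 458 − 29 = 429
control-school pupils without the outcome: 652 − 114 = 538
risk, intervention-school pupils = 29/458 = 0.0633
risk, control-school pupils = 114/652 = 0.1748
RR = 0.0633 / 0.1748 = 0.362

RR: 0.362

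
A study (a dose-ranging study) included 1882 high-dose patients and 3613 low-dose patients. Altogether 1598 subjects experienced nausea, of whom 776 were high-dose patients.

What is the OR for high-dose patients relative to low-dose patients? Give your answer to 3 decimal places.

OR ≈ 2.382

high-dose patients without the outcome: 1882 − 776 = 1106
low-dose patients with the outcome: 1598 − 776 = 822
low-dose patients without the outcome: 3613 − 822 = 2791
OR = (776 × 2791) / (1106 × 822) = 2165816/909132 ≈ 2.382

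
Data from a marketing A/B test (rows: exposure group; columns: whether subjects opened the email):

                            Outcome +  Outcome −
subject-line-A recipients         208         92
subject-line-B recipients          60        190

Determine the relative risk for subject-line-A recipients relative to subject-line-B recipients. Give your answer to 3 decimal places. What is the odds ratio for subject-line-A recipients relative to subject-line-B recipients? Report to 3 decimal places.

RR = 2.889; OR = 7.159

risk, subject-line-A recipients = 208/300 = 0.6933
risk, subject-line-B recipients = 60/250 = 0.2400
RR = 0.6933 / 0.2400 = 2.889
odds, subject-line-A recipients = 208/92 = 2.2609
odds, subject-line-B recipients = 60/190 = 0.3158
OR = 2.2609 / 0.3158 = 7.159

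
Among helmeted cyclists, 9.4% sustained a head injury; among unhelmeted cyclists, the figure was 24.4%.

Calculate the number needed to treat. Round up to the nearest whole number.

absolute risk difference = 0.150000
1 / 0.150000 = 6.667 → round up → 7

NNT: 7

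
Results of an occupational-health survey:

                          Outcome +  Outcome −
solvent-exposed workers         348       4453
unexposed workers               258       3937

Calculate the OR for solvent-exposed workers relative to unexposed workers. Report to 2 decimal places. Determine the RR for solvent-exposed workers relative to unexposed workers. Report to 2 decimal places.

OR = 1.19; RR = 1.18

odds, solvent-exposed workers = 348/4453 = 0.0781
odds, unexposed workers = 258/3937 = 0.0655
OR = 0.0781 / 0.0655 = 1.19
risk, solvent-exposed workers = 348/4801 = 0.0725
risk, unexposed workers = 258/4195 = 0.0615
RR = 0.0725 / 0.0615 = 1.18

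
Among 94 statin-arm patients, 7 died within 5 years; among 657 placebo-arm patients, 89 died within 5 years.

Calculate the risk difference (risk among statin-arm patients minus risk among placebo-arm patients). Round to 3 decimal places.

risk, statin-arm patients = 7/94 = 0.0745
risk, placebo-arm patients = 89/657 = 0.1355
risk difference = 0.0745 − 0.1355 = -0.061

RD = -0.061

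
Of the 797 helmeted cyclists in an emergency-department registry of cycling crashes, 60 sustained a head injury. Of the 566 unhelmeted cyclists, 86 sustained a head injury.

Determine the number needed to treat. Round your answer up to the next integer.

14

risk, helmeted cyclists = 60/797 = 0.075282
risk, unhelmeted cyclists = 86/566 = 0.151943
absolute risk difference = 0.076661
1 / 0.076661 = 13.044 → round up → 14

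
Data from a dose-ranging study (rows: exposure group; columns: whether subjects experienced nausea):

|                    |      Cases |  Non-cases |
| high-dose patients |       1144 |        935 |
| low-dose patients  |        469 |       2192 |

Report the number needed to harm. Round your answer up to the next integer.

risk, high-dose patients = 1144/2079 = 0.550265
risk, low-dose patients = 469/2661 = 0.176250
absolute risk difference = 0.374015
1 / 0.374015 = 2.674 → round up → 3

3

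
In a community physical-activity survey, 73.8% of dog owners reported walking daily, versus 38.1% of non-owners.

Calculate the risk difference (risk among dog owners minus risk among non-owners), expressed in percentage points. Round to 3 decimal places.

RD = 35.700

risk difference = 0.7380 − 0.3810 = 0.3570 → 35.700 percentage points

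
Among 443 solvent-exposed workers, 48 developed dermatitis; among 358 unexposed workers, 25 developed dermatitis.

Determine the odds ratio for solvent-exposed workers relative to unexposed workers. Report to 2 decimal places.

OR = (48 × 333) / (395 × 25) = 15984/9875 ≈ 1.62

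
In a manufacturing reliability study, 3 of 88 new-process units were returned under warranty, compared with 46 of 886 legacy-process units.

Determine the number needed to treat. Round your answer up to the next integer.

NNT = 57

risk, new-process units = 3/88 = 0.034091
risk, legacy-process units = 46/886 = 0.051919
absolute risk difference = 0.017828
1 / 0.017828 = 56.092 → round up → 57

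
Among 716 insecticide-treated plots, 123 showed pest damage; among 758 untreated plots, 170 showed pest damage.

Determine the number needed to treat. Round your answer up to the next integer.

risk, insecticide-treated plots = 123/716 = 0.171788
risk, untreated plots = 170/758 = 0.224274
absolute risk difference = 0.052487
1 / 0.052487 = 19.052 → round up → 20

20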